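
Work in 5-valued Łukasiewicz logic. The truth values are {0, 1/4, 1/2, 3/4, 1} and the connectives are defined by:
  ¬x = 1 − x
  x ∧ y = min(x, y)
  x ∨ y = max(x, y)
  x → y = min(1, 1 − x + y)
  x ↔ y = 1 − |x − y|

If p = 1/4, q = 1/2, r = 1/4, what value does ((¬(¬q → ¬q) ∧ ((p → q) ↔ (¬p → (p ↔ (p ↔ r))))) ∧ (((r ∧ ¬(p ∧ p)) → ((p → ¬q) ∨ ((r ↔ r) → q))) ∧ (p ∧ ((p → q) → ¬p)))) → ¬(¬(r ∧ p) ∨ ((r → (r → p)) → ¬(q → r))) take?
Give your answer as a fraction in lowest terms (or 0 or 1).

¬q = ¬1/2 = 1/2
¬q = ¬1/2 = 1/2
¬q → ¬q = 1/2 → 1/2 = 1
¬(¬q → ¬q) = ¬1 = 0
p → q = 1/4 → 1/2 = 1
¬p = ¬1/4 = 3/4
p ↔ r = 1/4 ↔ 1/4 = 1
p ↔ (p ↔ r) = 1/4 ↔ 1 = 1/4
¬p → (p ↔ (p ↔ r)) = 3/4 → 1/4 = 1/2
(p → q) ↔ (¬p → (p ↔ (p ↔ r))) = 1 ↔ 1/2 = 1/2
¬(¬q → ¬q) ∧ ((p → q) ↔ (¬p → (p ↔ (p ↔ r)))) = 0 ∧ 1/2 = 0
p ∧ p = 1/4 ∧ 1/4 = 1/4
¬(p ∧ p) = ¬1/4 = 3/4
r ∧ ¬(p ∧ p) = 1/4 ∧ 3/4 = 1/4
¬q = ¬1/2 = 1/2
p → ¬q = 1/4 → 1/2 = 1
r ↔ r = 1/4 ↔ 1/4 = 1
(r ↔ r) → q = 1 → 1/2 = 1/2
(p → ¬q) ∨ ((r ↔ r) → q) = 1 ∨ 1/2 = 1
(r ∧ ¬(p ∧ p)) → ((p → ¬q) ∨ ((r ↔ r) → q)) = 1/4 → 1 = 1
p → q = 1/4 → 1/2 = 1
¬p = ¬1/4 = 3/4
(p → q) → ¬p = 1 → 3/4 = 3/4
p ∧ ((p → q) → ¬p) = 1/4 ∧ 3/4 = 1/4
((r ∧ ¬(p ∧ p)) → ((p → ¬q) ∨ ((r ↔ r) → q))) ∧ (p ∧ ((p → q) → ¬p)) = 1 ∧ 1/4 = 1/4
(¬(¬q → ¬q) ∧ ((p → q) ↔ (¬p → (p ↔ (p ↔ r))))) ∧ (((r ∧ ¬(p ∧ p)) → ((p → ¬q) ∨ ((r ↔ r) → q))) ∧ (p ∧ ((p → q) → ¬p))) = 0 ∧ 1/4 = 0
r ∧ p = 1/4 ∧ 1/4 = 1/4
¬(r ∧ p) = ¬1/4 = 3/4
r → p = 1/4 → 1/4 = 1
r → (r → p) = 1/4 → 1 = 1
q → r = 1/2 → 1/4 = 3/4
¬(q → r) = ¬3/4 = 1/4
(r → (r → p)) → ¬(q → r) = 1 → 1/4 = 1/4
¬(r ∧ p) ∨ ((r → (r → p)) → ¬(q → r)) = 3/4 ∨ 1/4 = 3/4
¬(¬(r ∧ p) ∨ ((r → (r → p)) → ¬(q → r))) = ¬3/4 = 1/4
((¬(¬q → ¬q) ∧ ((p → q) ↔ (¬p → (p ↔ (p ↔ r))))) ∧ (((r ∧ ¬(p ∧ p)) → ((p → ¬q) ∨ ((r ↔ r) → q))) ∧ (p ∧ ((p → q) → ¬p)))) → ¬(¬(r ∧ p) ∨ ((r → (r → p)) → ¬(q → r))) = 0 → 1/4 = 1

1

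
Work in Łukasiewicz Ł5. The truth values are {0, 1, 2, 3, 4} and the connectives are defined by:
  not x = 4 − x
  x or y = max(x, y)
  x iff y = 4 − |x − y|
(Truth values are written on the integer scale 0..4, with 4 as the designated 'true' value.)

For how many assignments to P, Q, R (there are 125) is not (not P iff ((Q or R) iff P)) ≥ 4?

value 4: 18 assignments (counts)
value 3: 21 assignments
value 2: 38 assignments
value 1: 29 assignments
value 0: 19 assignments
So 18 of the 125 assignments meet the threshold.

18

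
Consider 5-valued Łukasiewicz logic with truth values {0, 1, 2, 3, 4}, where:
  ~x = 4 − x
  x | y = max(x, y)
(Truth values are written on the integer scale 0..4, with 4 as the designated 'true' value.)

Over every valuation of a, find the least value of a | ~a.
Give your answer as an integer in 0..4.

2

Take a = 2:
~a = ~2 = 2
a | ~a = 2 | 2 = 2
No assignment yields a value below 2, so this is the minimum.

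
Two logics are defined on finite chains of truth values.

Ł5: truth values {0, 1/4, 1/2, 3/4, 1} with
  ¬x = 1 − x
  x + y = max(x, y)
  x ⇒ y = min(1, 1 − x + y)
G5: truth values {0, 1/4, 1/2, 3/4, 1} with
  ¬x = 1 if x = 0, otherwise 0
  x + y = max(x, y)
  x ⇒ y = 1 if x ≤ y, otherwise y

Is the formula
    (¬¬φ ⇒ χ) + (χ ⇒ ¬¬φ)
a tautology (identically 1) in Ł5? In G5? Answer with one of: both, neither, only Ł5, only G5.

both

In Ł5: every assignment gives 1 — tautology.
In G5: every assignment gives 1 — tautology.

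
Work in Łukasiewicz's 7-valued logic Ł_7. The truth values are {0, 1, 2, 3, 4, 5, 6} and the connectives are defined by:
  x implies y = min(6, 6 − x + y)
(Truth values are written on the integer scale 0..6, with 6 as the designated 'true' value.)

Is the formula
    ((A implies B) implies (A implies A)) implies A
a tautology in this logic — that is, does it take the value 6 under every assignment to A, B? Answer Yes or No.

Counterexample: take A = 0, B = 0.
A implies B = 0 implies 0 = 6
A implies A = 0 implies 0 = 6
(A implies B) implies (A implies A) = 6 implies 6 = 6
((A implies B) implies (A implies A)) implies A = 6 implies 0 = 0
This gives 0 ≠ 6.

No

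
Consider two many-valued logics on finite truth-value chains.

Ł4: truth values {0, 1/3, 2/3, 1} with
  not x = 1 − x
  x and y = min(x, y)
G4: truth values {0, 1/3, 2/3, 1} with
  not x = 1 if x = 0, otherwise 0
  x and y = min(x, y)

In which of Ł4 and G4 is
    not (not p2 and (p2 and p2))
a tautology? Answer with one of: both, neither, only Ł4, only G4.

only G4

In Ł4: at p2 = 1/3 the value is 2/3 — not a tautology.
In G4: every assignment gives 1 — tautology.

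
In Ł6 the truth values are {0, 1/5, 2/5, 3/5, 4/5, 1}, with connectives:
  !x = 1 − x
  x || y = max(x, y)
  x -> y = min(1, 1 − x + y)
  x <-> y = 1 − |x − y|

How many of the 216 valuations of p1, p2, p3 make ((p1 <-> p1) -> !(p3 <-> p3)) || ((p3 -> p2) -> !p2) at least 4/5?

96

value 1: 72 assignments (counts)
value 4/5: 24 assignments (counts)
value 3/5: 24 assignments
value 2/5: 30 assignments
value 1/5: 30 assignments
value 0: 36 assignments
So 96 of the 216 assignments meet the threshold.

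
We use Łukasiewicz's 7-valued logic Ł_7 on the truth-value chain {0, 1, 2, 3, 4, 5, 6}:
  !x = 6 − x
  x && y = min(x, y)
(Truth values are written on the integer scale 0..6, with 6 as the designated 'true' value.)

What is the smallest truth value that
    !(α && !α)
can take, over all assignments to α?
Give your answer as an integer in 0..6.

Take α = 3:
!α = !3 = 3
α && !α = 3 && 3 = 3
!(α && !α) = !3 = 3
No assignment yields a value below 3, so this is the minimum.

3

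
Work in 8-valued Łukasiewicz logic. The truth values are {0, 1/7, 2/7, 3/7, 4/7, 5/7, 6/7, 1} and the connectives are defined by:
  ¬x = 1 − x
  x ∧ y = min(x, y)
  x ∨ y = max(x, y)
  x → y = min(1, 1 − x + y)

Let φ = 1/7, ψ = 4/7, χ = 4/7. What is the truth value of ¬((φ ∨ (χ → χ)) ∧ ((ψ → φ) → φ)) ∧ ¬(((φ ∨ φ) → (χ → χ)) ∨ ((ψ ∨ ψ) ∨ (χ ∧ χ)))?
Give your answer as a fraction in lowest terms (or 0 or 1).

0

χ → χ = 4/7 → 4/7 = 1
φ ∨ (χ → χ) = 1/7 ∨ 1 = 1
ψ → φ = 4/7 → 1/7 = 4/7
(ψ → φ) → φ = 4/7 → 1/7 = 4/7
(φ ∨ (χ → χ)) ∧ ((ψ → φ) → φ) = 1 ∧ 4/7 = 4/7
¬((φ ∨ (χ → χ)) ∧ ((ψ → φ) → φ)) = ¬4/7 = 3/7
φ ∨ φ = 1/7 ∨ 1/7 = 1/7
χ → χ = 4/7 → 4/7 = 1
(φ ∨ φ) → (χ → χ) = 1/7 → 1 = 1
ψ ∨ ψ = 4/7 ∨ 4/7 = 4/7
χ ∧ χ = 4/7 ∧ 4/7 = 4/7
(ψ ∨ ψ) ∨ (χ ∧ χ) = 4/7 ∨ 4/7 = 4/7
((φ ∨ φ) → (χ → χ)) ∨ ((ψ ∨ ψ) ∨ (χ ∧ χ)) = 1 ∨ 4/7 = 1
¬(((φ ∨ φ) → (χ → χ)) ∨ ((ψ ∨ ψ) ∨ (χ ∧ χ))) = ¬1 = 0
¬((φ ∨ (χ → χ)) ∧ ((ψ → φ) → φ)) ∧ ¬(((φ ∨ φ) → (χ → χ)) ∨ ((ψ ∨ ψ) ∨ (χ ∧ χ))) = 3/7 ∧ 0 = 0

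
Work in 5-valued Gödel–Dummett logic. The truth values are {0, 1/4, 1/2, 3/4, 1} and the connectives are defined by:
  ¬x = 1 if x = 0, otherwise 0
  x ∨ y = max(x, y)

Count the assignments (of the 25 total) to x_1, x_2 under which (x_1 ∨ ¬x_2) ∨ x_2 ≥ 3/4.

value 1: 13 assignments (counts)
value 3/4: 6 assignments (counts)
value 1/2: 4 assignments
value 1/4: 2 assignments
So 19 of the 25 assignments meet the threshold.

19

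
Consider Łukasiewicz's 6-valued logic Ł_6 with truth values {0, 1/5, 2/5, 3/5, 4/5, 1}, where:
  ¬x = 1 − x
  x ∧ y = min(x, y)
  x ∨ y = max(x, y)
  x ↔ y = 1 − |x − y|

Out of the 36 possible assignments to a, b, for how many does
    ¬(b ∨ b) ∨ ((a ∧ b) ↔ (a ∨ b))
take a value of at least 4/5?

value 1: 11 assignments (counts)
value 4/5: 12 assignments (counts)
value 3/5: 7 assignments
value 2/5: 3 assignments
value 1/5: 2 assignments
value 0: 1 assignment
So 23 of the 36 assignments meet the threshold.

23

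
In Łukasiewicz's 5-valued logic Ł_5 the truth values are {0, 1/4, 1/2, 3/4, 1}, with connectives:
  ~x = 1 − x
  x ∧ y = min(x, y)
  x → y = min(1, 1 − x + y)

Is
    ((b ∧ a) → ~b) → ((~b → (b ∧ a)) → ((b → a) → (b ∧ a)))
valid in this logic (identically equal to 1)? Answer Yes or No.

No

Counterexample: take a = 1/4, b = 1/4.
b ∧ a = 1/4 ∧ 1/4 = 1/4
~b = ~1/4 = 3/4
(b ∧ a) → ~b = 1/4 → 3/4 = 1
~b = ~1/4 = 3/4
b ∧ a = 1/4 ∧ 1/4 = 1/4
~b → (b ∧ a) = 3/4 → 1/4 = 1/2
b → a = 1/4 → 1/4 = 1
b ∧ a = 1/4 ∧ 1/4 = 1/4
(b → a) → (b ∧ a) = 1 → 1/4 = 1/4
(~b → (b ∧ a)) → ((b → a) → (b ∧ a)) = 1/2 → 1/4 = 3/4
((b ∧ a) → ~b) → ((~b → (b ∧ a)) → ((b → a) → (b ∧ a))) = 1 → 3/4 = 3/4
This gives 3/4 ≠ 1.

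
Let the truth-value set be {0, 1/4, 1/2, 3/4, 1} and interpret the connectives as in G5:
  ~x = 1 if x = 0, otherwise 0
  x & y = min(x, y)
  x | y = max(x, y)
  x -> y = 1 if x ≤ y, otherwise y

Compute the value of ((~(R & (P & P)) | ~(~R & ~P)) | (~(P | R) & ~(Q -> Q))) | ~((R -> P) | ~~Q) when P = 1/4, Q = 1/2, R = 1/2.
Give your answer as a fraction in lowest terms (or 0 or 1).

1

P & P = 1/4 & 1/4 = 1/4
R & (P & P) = 1/2 & 1/4 = 1/4
~(R & (P & P)) = ~1/4 = 0
~R = ~1/2 = 0
~P = ~1/4 = 0
~R & ~P = 0 & 0 = 0
~(~R & ~P) = ~0 = 1
~(R & (P & P)) | ~(~R & ~P) = 0 | 1 = 1
P | R = 1/4 | 1/2 = 1/2
~(P | R) = ~1/2 = 0
Q -> Q = 1/2 -> 1/2 = 1
~(Q -> Q) = ~1 = 0
~(P | R) & ~(Q -> Q) = 0 & 0 = 0
(~(R & (P & P)) | ~(~R & ~P)) | (~(P | R) & ~(Q -> Q)) = 1 | 0 = 1
R -> P = 1/2 -> 1/4 = 1/4
~Q = ~1/2 = 0
~~Q = ~0 = 1
(R -> P) | ~~Q = 1/4 | 1 = 1
~((R -> P) | ~~Q) = ~1 = 0
((~(R & (P & P)) | ~(~R & ~P)) | (~(P | R) & ~(Q -> Q))) | ~((R -> P) | ~~Q) = 1 | 0 = 1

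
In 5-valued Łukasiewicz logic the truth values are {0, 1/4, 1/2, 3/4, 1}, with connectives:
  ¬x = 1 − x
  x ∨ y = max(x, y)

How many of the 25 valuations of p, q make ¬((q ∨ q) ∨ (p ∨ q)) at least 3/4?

value 1: 1 assignment (counts)
value 3/4: 3 assignments (counts)
value 1/2: 5 assignments
value 1/4: 7 assignments
value 0: 9 assignments
So 4 of the 25 assignments meet the threshold.

4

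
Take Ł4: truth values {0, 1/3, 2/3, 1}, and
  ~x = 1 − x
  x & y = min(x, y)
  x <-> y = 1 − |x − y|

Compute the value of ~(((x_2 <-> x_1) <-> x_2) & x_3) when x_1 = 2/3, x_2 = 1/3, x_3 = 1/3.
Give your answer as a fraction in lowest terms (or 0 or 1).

x_2 <-> x_1 = 1/3 <-> 2/3 = 2/3
(x_2 <-> x_1) <-> x_2 = 2/3 <-> 1/3 = 2/3
((x_2 <-> x_1) <-> x_2) & x_3 = 2/3 & 1/3 = 1/3
~(((x_2 <-> x_1) <-> x_2) & x_3) = ~1/3 = 2/3

2/3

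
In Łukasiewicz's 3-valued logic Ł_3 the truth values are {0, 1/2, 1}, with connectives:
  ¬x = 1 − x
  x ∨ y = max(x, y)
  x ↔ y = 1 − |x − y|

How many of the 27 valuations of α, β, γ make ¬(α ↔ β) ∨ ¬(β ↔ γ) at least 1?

10

value 1: 10 assignments (counts)
value 1/2: 14 assignments
value 0: 3 assignments
So 10 of the 27 assignments meet the threshold.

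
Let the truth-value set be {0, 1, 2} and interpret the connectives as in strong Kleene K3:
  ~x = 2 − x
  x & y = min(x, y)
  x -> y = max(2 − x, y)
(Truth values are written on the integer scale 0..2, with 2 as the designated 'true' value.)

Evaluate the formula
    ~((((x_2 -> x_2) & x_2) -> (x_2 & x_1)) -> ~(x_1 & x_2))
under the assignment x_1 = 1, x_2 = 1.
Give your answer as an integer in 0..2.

x_2 -> x_2 = 1 -> 1 = 1
(x_2 -> x_2) & x_2 = 1 & 1 = 1
x_2 & x_1 = 1 & 1 = 1
((x_2 -> x_2) & x_2) -> (x_2 & x_1) = 1 -> 1 = 1
x_1 & x_2 = 1 & 1 = 1
~(x_1 & x_2) = ~1 = 1
(((x_2 -> x_2) & x_2) -> (x_2 & x_1)) -> ~(x_1 & x_2) = 1 -> 1 = 1
~((((x_2 -> x_2) & x_2) -> (x_2 & x_1)) -> ~(x_1 & x_2)) = ~1 = 1

1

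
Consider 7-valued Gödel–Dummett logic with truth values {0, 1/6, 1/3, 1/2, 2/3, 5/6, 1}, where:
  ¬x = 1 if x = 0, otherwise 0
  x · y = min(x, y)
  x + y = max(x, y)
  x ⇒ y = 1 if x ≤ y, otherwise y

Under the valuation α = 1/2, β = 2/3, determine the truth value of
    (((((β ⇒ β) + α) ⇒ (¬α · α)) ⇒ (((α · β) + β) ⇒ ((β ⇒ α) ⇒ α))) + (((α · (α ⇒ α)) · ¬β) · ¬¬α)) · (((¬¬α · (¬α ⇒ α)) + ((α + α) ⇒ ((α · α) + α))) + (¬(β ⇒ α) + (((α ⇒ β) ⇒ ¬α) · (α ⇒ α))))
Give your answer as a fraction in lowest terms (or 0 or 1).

1

β ⇒ β = 2/3 ⇒ 2/3 = 1
(β ⇒ β) + α = 1 + 1/2 = 1
¬α = ¬1/2 = 0
¬α · α = 0 · 1/2 = 0
((β ⇒ β) + α) ⇒ (¬α · α) = 1 ⇒ 0 = 0
α · β = 1/2 · 2/3 = 1/2
(α · β) + β = 1/2 + 2/3 = 2/3
β ⇒ α = 2/3 ⇒ 1/2 = 1/2
(β ⇒ α) ⇒ α = 1/2 ⇒ 1/2 = 1
((α · β) + β) ⇒ ((β ⇒ α) ⇒ α) = 2/3 ⇒ 1 = 1
(((β ⇒ β) + α) ⇒ (¬α · α)) ⇒ (((α · β) + β) ⇒ ((β ⇒ α) ⇒ α)) = 0 ⇒ 1 = 1
α ⇒ α = 1/2 ⇒ 1/2 = 1
α · (α ⇒ α) = 1/2 · 1 = 1/2
¬β = ¬2/3 = 0
(α · (α ⇒ α)) · ¬β = 1/2 · 0 = 0
¬α = ¬1/2 = 0
¬¬α = ¬0 = 1
((α · (α ⇒ α)) · ¬β) · ¬¬α = 0 · 1 = 0
((((β ⇒ β) + α) ⇒ (¬α · α)) ⇒ (((α · β) + β) ⇒ ((β ⇒ α) ⇒ α))) + (((α · (α ⇒ α)) · ¬β) · ¬¬α) = 1 + 0 = 1
¬α = ¬1/2 = 0
¬¬α = ¬0 = 1
¬α = ¬1/2 = 0
¬α ⇒ α = 0 ⇒ 1/2 = 1
¬¬α · (¬α ⇒ α) = 1 · 1 = 1
α + α = 1/2 + 1/2 = 1/2
α · α = 1/2 · 1/2 = 1/2
(α · α) + α = 1/2 + 1/2 = 1/2
(α + α) ⇒ ((α · α) + α) = 1/2 ⇒ 1/2 = 1
(¬¬α · (¬α ⇒ α)) + ((α + α) ⇒ ((α · α) + α)) = 1 + 1 = 1
β ⇒ α = 2/3 ⇒ 1/2 = 1/2
¬(β ⇒ α) = ¬1/2 = 0
α ⇒ β = 1/2 ⇒ 2/3 = 1
¬α = ¬1/2 = 0
(α ⇒ β) ⇒ ¬α = 1 ⇒ 0 = 0
α ⇒ α = 1/2 ⇒ 1/2 = 1
((α ⇒ β) ⇒ ¬α) · (α ⇒ α) = 0 · 1 = 0
¬(β ⇒ α) + (((α ⇒ β) ⇒ ¬α) · (α ⇒ α)) = 0 + 0 = 0
((¬¬α · (¬α ⇒ α)) + ((α + α) ⇒ ((α · α) + α))) + (¬(β ⇒ α) + (((α ⇒ β) ⇒ ¬α) · (α ⇒ α))) = 1 + 0 = 1
(((((β ⇒ β) + α) ⇒ (¬α · α)) ⇒ (((α · β) + β) ⇒ ((β ⇒ α) ⇒ α))) + (((α · (α ⇒ α)) · ¬β) · ¬¬α)) · (((¬¬α · (¬α ⇒ α)) + ((α + α) ⇒ ((α · α) + α))) + (¬(β ⇒ α) + (((α ⇒ β) ⇒ ¬α) · (α ⇒ α)))) = 1 · 1 = 1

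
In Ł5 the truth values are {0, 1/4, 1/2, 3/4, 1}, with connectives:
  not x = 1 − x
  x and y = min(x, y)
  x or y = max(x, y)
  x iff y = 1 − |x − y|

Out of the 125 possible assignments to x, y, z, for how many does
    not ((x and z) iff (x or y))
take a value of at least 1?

value 1: 13 assignments (counts)
value 3/4: 22 assignments
value 1/2: 27 assignments
value 1/4: 28 assignments
value 0: 35 assignments
So 13 of the 125 assignments meet the threshold.

13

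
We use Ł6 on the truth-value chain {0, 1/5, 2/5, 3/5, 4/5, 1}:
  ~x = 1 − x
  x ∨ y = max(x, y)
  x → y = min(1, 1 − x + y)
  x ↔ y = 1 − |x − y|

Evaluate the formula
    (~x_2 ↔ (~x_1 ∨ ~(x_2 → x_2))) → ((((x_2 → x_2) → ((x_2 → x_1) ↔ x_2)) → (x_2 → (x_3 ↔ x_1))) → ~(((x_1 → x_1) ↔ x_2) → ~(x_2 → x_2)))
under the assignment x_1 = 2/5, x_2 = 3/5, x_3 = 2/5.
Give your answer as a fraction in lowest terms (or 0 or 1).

4/5

~x_2 = ~3/5 = 2/5
~x_1 = ~2/5 = 3/5
x_2 → x_2 = 3/5 → 3/5 = 1
~(x_2 → x_2) = ~1 = 0
~x_1 ∨ ~(x_2 → x_2) = 3/5 ∨ 0 = 3/5
~x_2 ↔ (~x_1 ∨ ~(x_2 → x_2)) = 2/5 ↔ 3/5 = 4/5
x_2 → x_2 = 3/5 → 3/5 = 1
x_2 → x_1 = 3/5 → 2/5 = 4/5
(x_2 → x_1) ↔ x_2 = 4/5 ↔ 3/5 = 4/5
(x_2 → x_2) → ((x_2 → x_1) ↔ x_2) = 1 → 4/5 = 4/5
x_3 ↔ x_1 = 2/5 ↔ 2/5 = 1
x_2 → (x_3 ↔ x_1) = 3/5 → 1 = 1
((x_2 → x_2) → ((x_2 → x_1) ↔ x_2)) → (x_2 → (x_3 ↔ x_1)) = 4/5 → 1 = 1
x_1 → x_1 = 2/5 → 2/5 = 1
(x_1 → x_1) ↔ x_2 = 1 ↔ 3/5 = 3/5
x_2 → x_2 = 3/5 → 3/5 = 1
~(x_2 → x_2) = ~1 = 0
((x_1 → x_1) ↔ x_2) → ~(x_2 → x_2) = 3/5 → 0 = 2/5
~(((x_1 → x_1) ↔ x_2) → ~(x_2 → x_2)) = ~2/5 = 3/5
(((x_2 → x_2) → ((x_2 → x_1) ↔ x_2)) → (x_2 → (x_3 ↔ x_1))) → ~(((x_1 → x_1) ↔ x_2) → ~(x_2 → x_2)) = 1 → 3/5 = 3/5
(~x_2 ↔ (~x_1 ∨ ~(x_2 → x_2))) → ((((x_2 → x_2) → ((x_2 → x_1) ↔ x_2)) → (x_2 → (x_3 ↔ x_1))) → ~(((x_1 → x_1) ↔ x_2) → ~(x_2 → x_2))) = 4/5 → 3/5 = 4/5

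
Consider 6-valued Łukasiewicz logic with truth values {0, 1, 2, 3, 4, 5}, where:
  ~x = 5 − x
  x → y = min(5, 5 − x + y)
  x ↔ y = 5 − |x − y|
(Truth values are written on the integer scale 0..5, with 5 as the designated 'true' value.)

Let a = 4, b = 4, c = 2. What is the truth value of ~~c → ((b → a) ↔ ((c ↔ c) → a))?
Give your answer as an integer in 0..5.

5

~c = ~2 = 3
~~c = ~3 = 2
b → a = 4 → 4 = 5
c ↔ c = 2 ↔ 2 = 5
(c ↔ c) → a = 5 → 4 = 4
(b → a) ↔ ((c ↔ c) → a) = 5 ↔ 4 = 4
~~c → ((b → a) ↔ ((c ↔ c) → a)) = 2 → 4 = 5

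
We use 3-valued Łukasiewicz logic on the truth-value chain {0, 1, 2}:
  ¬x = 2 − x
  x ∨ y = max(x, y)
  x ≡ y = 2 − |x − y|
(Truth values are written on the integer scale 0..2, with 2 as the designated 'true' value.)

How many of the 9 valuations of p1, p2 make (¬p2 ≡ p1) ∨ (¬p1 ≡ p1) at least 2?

5

p1 = 0, p2 = 0 ↦ 0  <
p1 = 0, p2 = 1 ↦ 1  <
p1 = 0, p2 = 2 ↦ 2  ≥
p1 = 1, p2 = 0 ↦ 2  ≥
p1 = 1, p2 = 1 ↦ 2  ≥
p1 = 1, p2 = 2 ↦ 2  ≥
p1 = 2, p2 = 0 ↦ 2  ≥
p1 = 2, p2 = 1 ↦ 1  <
p1 = 2, p2 = 2 ↦ 0  <
So 5 of the 9 assignments meet the threshold.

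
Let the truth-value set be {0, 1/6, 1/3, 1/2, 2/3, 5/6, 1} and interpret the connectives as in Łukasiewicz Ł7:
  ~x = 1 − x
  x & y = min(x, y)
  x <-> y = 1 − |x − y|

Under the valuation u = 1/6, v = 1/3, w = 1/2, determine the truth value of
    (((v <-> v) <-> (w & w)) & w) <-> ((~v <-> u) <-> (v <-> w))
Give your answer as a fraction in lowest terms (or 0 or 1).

5/6

v <-> v = 1/3 <-> 1/3 = 1
w & w = 1/2 & 1/2 = 1/2
(v <-> v) <-> (w & w) = 1 <-> 1/2 = 1/2
((v <-> v) <-> (w & w)) & w = 1/2 & 1/2 = 1/2
~v = ~1/3 = 2/3
~v <-> u = 2/3 <-> 1/6 = 1/2
v <-> w = 1/3 <-> 1/2 = 5/6
(~v <-> u) <-> (v <-> w) = 1/2 <-> 5/6 = 2/3
(((v <-> v) <-> (w & w)) & w) <-> ((~v <-> u) <-> (v <-> w)) = 1/2 <-> 2/3 = 5/6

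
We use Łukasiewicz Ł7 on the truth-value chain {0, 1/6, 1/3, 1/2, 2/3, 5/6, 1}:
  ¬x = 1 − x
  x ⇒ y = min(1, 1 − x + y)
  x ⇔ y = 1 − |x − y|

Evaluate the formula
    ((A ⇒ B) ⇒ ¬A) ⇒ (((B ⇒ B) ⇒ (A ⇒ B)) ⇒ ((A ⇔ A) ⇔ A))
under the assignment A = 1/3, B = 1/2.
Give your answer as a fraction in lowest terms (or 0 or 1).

2/3

A ⇒ B = 1/3 ⇒ 1/2 = 1
¬A = ¬1/3 = 2/3
(A ⇒ B) ⇒ ¬A = 1 ⇒ 2/3 = 2/3
B ⇒ B = 1/2 ⇒ 1/2 = 1
A ⇒ B = 1/3 ⇒ 1/2 = 1
(B ⇒ B) ⇒ (A ⇒ B) = 1 ⇒ 1 = 1
A ⇔ A = 1/3 ⇔ 1/3 = 1
(A ⇔ A) ⇔ A = 1 ⇔ 1/3 = 1/3
((B ⇒ B) ⇒ (A ⇒ B)) ⇒ ((A ⇔ A) ⇔ A) = 1 ⇒ 1/3 = 1/3
((A ⇒ B) ⇒ ¬A) ⇒ (((B ⇒ B) ⇒ (A ⇒ B)) ⇒ ((A ⇔ A) ⇔ A)) = 2/3 ⇒ 1/3 = 2/3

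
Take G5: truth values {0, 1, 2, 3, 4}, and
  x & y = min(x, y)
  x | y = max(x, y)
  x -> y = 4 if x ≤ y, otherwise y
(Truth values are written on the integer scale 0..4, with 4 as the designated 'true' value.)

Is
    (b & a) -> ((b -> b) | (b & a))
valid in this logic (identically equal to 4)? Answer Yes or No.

Yes

At a = 4, b = 2, for instance:
b & a = 2 & 4 = 2
b -> b = 2 -> 2 = 4
(b -> b) | (b & a) = 4 | 2 = 4
(b & a) -> ((b -> b) | (b & a)) = 2 -> 4 = 4
and checking the remaining 24 assignments likewise gives ≥ 4 in every case.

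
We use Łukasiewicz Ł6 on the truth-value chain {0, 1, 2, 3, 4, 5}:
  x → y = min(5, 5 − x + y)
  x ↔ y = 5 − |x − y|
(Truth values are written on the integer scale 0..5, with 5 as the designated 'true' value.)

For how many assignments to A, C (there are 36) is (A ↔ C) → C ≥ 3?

29

value 5: 17 assignments (counts)
value 4: 7 assignments (counts)
value 3: 5 assignments (counts)
value 2: 4 assignments
value 1: 2 assignments
value 0: 1 assignment
So 29 of the 36 assignments meet the threshold.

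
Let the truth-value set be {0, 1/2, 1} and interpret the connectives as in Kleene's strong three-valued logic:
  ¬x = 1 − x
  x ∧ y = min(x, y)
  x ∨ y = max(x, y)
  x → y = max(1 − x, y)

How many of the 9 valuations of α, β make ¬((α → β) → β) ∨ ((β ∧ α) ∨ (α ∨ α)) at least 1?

4

α = 0, β = 0 ↦ 1  ≥
α = 0, β = 1/2 ↦ 1/2  <
α = 0, β = 1 ↦ 0  <
α = 1/2, β = 0 ↦ 1/2  <
α = 1/2, β = 1/2 ↦ 1/2  <
α = 1/2, β = 1 ↦ 1/2  <
α = 1, β = 0 ↦ 1  ≥
α = 1, β = 1/2 ↦ 1  ≥
α = 1, β = 1 ↦ 1  ≥
So 4 of the 9 assignments meet the threshold.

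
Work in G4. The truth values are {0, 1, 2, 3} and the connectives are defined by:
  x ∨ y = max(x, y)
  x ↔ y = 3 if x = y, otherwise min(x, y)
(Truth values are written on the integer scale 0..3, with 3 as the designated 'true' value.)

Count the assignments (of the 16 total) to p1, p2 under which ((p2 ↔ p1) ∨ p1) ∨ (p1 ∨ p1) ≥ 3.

p1 = 0, p2 = 0 ↦ 3  ≥
p1 = 0, p2 = 1 ↦ 0  <
p1 = 0, p2 = 2 ↦ 0  <
p1 = 0, p2 = 3 ↦ 0  <
p1 = 1, p2 = 0 ↦ 1  <
p1 = 1, p2 = 1 ↦ 3  ≥
p1 = 1, p2 = 2 ↦ 1  <
p1 = 1, p2 = 3 ↦ 1  <
p1 = 2, p2 = 0 ↦ 2  <
p1 = 2, p2 = 1 ↦ 2  <
p1 = 2, p2 = 2 ↦ 3  ≥
p1 = 2, p2 = 3 ↦ 2  <
p1 = 3, p2 = 0 ↦ 3  ≥
p1 = 3, p2 = 1 ↦ 3  ≥
p1 = 3, p2 = 2 ↦ 3  ≥
p1 = 3, p2 = 3 ↦ 3  ≥
So 7 of the 16 assignments meet the threshold.

7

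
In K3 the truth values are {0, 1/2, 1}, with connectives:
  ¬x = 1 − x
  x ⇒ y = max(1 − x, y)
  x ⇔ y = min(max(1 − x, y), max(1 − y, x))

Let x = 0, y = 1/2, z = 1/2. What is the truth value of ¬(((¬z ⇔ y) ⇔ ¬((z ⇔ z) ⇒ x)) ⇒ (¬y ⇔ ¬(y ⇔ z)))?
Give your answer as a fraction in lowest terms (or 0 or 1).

1/2

¬z = ¬1/2 = 1/2
¬z ⇔ y = 1/2 ⇔ 1/2 = 1/2
z ⇔ z = 1/2 ⇔ 1/2 = 1/2
(z ⇔ z) ⇒ x = 1/2 ⇒ 0 = 1/2
¬((z ⇔ z) ⇒ x) = ¬1/2 = 1/2
(¬z ⇔ y) ⇔ ¬((z ⇔ z) ⇒ x) = 1/2 ⇔ 1/2 = 1/2
¬y = ¬1/2 = 1/2
y ⇔ z = 1/2 ⇔ 1/2 = 1/2
¬(y ⇔ z) = ¬1/2 = 1/2
¬y ⇔ ¬(y ⇔ z) = 1/2 ⇔ 1/2 = 1/2
((¬z ⇔ y) ⇔ ¬((z ⇔ z) ⇒ x)) ⇒ (¬y ⇔ ¬(y ⇔ z)) = 1/2 ⇒ 1/2 = 1/2
¬(((¬z ⇔ y) ⇔ ¬((z ⇔ z) ⇒ x)) ⇒ (¬y ⇔ ¬(y ⇔ z))) = ¬1/2 = 1/2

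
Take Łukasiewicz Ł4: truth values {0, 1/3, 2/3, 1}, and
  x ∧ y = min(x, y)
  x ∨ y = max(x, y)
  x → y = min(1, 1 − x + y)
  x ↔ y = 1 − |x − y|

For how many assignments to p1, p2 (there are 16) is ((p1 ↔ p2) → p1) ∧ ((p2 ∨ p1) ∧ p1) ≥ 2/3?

8

p1 = 0, p2 = 0 ↦ 0  <
p1 = 0, p2 = 1/3 ↦ 0  <
p1 = 0, p2 = 2/3 ↦ 0  <
p1 = 0, p2 = 1 ↦ 0  <
p1 = 1/3, p2 = 0 ↦ 1/3  <
p1 = 1/3, p2 = 1/3 ↦ 1/3  <
p1 = 1/3, p2 = 2/3 ↦ 1/3  <
p1 = 1/3, p2 = 1 ↦ 1/3  <
p1 = 2/3, p2 = 0 ↦ 2/3  ≥
p1 = 2/3, p2 = 1/3 ↦ 2/3  ≥
p1 = 2/3, p2 = 2/3 ↦ 2/3  ≥
p1 = 2/3, p2 = 1 ↦ 2/3  ≥
p1 = 1, p2 = 0 ↦ 1  ≥
p1 = 1, p2 = 1/3 ↦ 1  ≥
p1 = 1, p2 = 2/3 ↦ 1  ≥
p1 = 1, p2 = 1 ↦ 1  ≥
So 8 of the 16 assignments meet the threshold.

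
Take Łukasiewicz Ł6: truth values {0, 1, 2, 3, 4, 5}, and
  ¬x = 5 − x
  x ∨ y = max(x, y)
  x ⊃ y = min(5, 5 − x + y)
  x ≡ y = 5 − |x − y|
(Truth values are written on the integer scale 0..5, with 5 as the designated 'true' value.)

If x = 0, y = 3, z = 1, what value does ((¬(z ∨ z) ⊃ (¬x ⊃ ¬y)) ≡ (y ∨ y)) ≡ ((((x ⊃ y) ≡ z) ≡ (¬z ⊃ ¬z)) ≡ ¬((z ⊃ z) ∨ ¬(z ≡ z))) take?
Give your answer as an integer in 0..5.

z ∨ z = 1 ∨ 1 = 1
¬(z ∨ z) = ¬1 = 4
¬x = ¬0 = 5
¬y = ¬3 = 2
¬x ⊃ ¬y = 5 ⊃ 2 = 2
¬(z ∨ z) ⊃ (¬x ⊃ ¬y) = 4 ⊃ 2 = 3
y ∨ y = 3 ∨ 3 = 3
(¬(z ∨ z) ⊃ (¬x ⊃ ¬y)) ≡ (y ∨ y) = 3 ≡ 3 = 5
x ⊃ y = 0 ⊃ 3 = 5
(x ⊃ y) ≡ z = 5 ≡ 1 = 1
¬z = ¬1 = 4
¬z = ¬1 = 4
¬z ⊃ ¬z = 4 ⊃ 4 = 5
((x ⊃ y) ≡ z) ≡ (¬z ⊃ ¬z) = 1 ≡ 5 = 1
z ⊃ z = 1 ⊃ 1 = 5
z ≡ z = 1 ≡ 1 = 5
¬(z ≡ z) = ¬5 = 0
(z ⊃ z) ∨ ¬(z ≡ z) = 5 ∨ 0 = 5
¬((z ⊃ z) ∨ ¬(z ≡ z)) = ¬5 = 0
(((x ⊃ y) ≡ z) ≡ (¬z ⊃ ¬z)) ≡ ¬((z ⊃ z) ∨ ¬(z ≡ z)) = 1 ≡ 0 = 4
((¬(z ∨ z) ⊃ (¬x ⊃ ¬y)) ≡ (y ∨ y)) ≡ ((((x ⊃ y) ≡ z) ≡ (¬z ⊃ ¬z)) ≡ ¬((z ⊃ z) ∨ ¬(z ≡ z))) = 5 ≡ 4 = 4

4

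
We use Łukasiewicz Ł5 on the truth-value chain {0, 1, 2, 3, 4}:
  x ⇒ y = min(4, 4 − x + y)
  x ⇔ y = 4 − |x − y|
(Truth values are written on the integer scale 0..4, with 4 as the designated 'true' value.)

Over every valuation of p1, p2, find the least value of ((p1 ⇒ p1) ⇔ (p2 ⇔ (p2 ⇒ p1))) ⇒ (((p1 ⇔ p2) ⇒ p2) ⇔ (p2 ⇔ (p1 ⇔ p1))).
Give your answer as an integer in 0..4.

Take p1 = 0, p2 = 2:
p1 ⇒ p1 = 0 ⇒ 0 = 4
p2 ⇒ p1 = 2 ⇒ 0 = 2
p2 ⇔ (p2 ⇒ p1) = 2 ⇔ 2 = 4
(p1 ⇒ p1) ⇔ (p2 ⇔ (p2 ⇒ p1)) = 4 ⇔ 4 = 4
p1 ⇔ p2 = 0 ⇔ 2 = 2
(p1 ⇔ p2) ⇒ p2 = 2 ⇒ 2 = 4
p1 ⇔ p1 = 0 ⇔ 0 = 4
p2 ⇔ (p1 ⇔ p1) = 2 ⇔ 4 = 2
((p1 ⇔ p2) ⇒ p2) ⇔ (p2 ⇔ (p1 ⇔ p1)) = 4 ⇔ 2 = 2
((p1 ⇒ p1) ⇔ (p2 ⇔ (p2 ⇒ p1))) ⇒ (((p1 ⇔ p2) ⇒ p2) ⇔ (p2 ⇔ (p1 ⇔ p1))) = 4 ⇒ 2 = 2
No assignment yields a value below 2, so this is the minimum.

2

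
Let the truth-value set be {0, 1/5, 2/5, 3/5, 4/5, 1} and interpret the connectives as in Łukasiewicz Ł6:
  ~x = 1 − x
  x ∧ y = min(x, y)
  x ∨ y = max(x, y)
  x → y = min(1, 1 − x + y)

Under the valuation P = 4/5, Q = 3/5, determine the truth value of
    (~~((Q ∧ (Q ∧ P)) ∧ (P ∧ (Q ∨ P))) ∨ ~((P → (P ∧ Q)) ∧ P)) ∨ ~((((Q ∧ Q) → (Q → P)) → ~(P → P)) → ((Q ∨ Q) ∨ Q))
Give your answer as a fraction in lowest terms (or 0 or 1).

3/5

Q ∧ P = 3/5 ∧ 4/5 = 3/5
Q ∧ (Q ∧ P) = 3/5 ∧ 3/5 = 3/5
Q ∨ P = 3/5 ∨ 4/5 = 4/5
P ∧ (Q ∨ P) = 4/5 ∧ 4/5 = 4/5
(Q ∧ (Q ∧ P)) ∧ (P ∧ (Q ∨ P)) = 3/5 ∧ 4/5 = 3/5
~((Q ∧ (Q ∧ P)) ∧ (P ∧ (Q ∨ P))) = ~3/5 = 2/5
~~((Q ∧ (Q ∧ P)) ∧ (P ∧ (Q ∨ P))) = ~2/5 = 3/5
P ∧ Q = 4/5 ∧ 3/5 = 3/5
P → (P ∧ Q) = 4/5 → 3/5 = 4/5
(P → (P ∧ Q)) ∧ P = 4/5 ∧ 4/5 = 4/5
~((P → (P ∧ Q)) ∧ P) = ~4/5 = 1/5
~~((Q ∧ (Q ∧ P)) ∧ (P ∧ (Q ∨ P))) ∨ ~((P → (P ∧ Q)) ∧ P) = 3/5 ∨ 1/5 = 3/5
Q ∧ Q = 3/5 ∧ 3/5 = 3/5
Q → P = 3/5 → 4/5 = 1
(Q ∧ Q) → (Q → P) = 3/5 → 1 = 1
P → P = 4/5 → 4/5 = 1
~(P → P) = ~1 = 0
((Q ∧ Q) → (Q → P)) → ~(P → P) = 1 → 0 = 0
Q ∨ Q = 3/5 ∨ 3/5 = 3/5
(Q ∨ Q) ∨ Q = 3/5 ∨ 3/5 = 3/5
(((Q ∧ Q) → (Q → P)) → ~(P → P)) → ((Q ∨ Q) ∨ Q) = 0 → 3/5 = 1
~((((Q ∧ Q) → (Q → P)) → ~(P → P)) → ((Q ∨ Q) ∨ Q)) = ~1 = 0
(~~((Q ∧ (Q ∧ P)) ∧ (P ∧ (Q ∨ P))) ∨ ~((P → (P ∧ Q)) ∧ P)) ∨ ~((((Q ∧ Q) → (Q → P)) → ~(P → P)) → ((Q ∨ Q) ∨ Q)) = 3/5 ∨ 0 = 3/5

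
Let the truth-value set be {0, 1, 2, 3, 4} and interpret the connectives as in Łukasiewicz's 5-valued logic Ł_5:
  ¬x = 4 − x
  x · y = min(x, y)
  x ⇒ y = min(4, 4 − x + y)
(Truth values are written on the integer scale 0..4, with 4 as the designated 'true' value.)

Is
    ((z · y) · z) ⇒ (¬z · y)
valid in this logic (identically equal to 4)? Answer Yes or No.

No

Counterexample: take y = 1, z = 4.
z · y = 4 · 1 = 1
(z · y) · z = 1 · 4 = 1
¬z = ¬4 = 0
¬z · y = 0 · 1 = 0
((z · y) · z) ⇒ (¬z · y) = 1 ⇒ 0 = 3
This gives 3 ≠ 4.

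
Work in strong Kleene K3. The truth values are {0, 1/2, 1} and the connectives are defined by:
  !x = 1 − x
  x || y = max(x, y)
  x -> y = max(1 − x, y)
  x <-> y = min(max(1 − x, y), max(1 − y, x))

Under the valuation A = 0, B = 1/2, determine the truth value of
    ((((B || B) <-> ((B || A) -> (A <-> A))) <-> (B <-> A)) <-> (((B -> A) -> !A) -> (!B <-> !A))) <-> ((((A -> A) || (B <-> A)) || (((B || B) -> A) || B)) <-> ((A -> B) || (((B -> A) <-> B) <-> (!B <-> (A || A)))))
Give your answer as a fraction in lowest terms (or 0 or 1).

B || B = 1/2 || 1/2 = 1/2
B || A = 1/2 || 0 = 1/2
A <-> A = 0 <-> 0 = 1
(B || A) -> (A <-> A) = 1/2 -> 1 = 1
(B || B) <-> ((B || A) -> (A <-> A)) = 1/2 <-> 1 = 1/2
B <-> A = 1/2 <-> 0 = 1/2
((B || B) <-> ((B || A) -> (A <-> A))) <-> (B <-> A) = 1/2 <-> 1/2 = 1/2
B -> A = 1/2 -> 0 = 1/2
!A = !0 = 1
(B -> A) -> !A = 1/2 -> 1 = 1
!B = !1/2 = 1/2
!A = !0 = 1
!B <-> !A = 1/2 <-> 1 = 1/2
((B -> A) -> !A) -> (!B <-> !A) = 1 -> 1/2 = 1/2
(((B || B) <-> ((B || A) -> (A <-> A))) <-> (B <-> A)) <-> (((B -> A) -> !A) -> (!B <-> !A)) = 1/2 <-> 1/2 = 1/2
A -> A = 0 -> 0 = 1
B <-> A = 1/2 <-> 0 = 1/2
(A -> A) || (B <-> A) = 1 || 1/2 = 1
B || B = 1/2 || 1/2 = 1/2
(B || B) -> A = 1/2 -> 0 = 1/2
((B || B) -> A) || B = 1/2 || 1/2 = 1/2
((A -> A) || (B <-> A)) || (((B || B) -> A) || B) = 1 || 1/2 = 1
A -> B = 0 -> 1/2 = 1
B -> A = 1/2 -> 0 = 1/2
(B -> A) <-> B = 1/2 <-> 1/2 = 1/2
!B = !1/2 = 1/2
A || A = 0 || 0 = 0
!B <-> (A || A) = 1/2 <-> 0 = 1/2
((B -> A) <-> B) <-> (!B <-> (A || A)) = 1/2 <-> 1/2 = 1/2
(A -> B) || (((B -> A) <-> B) <-> (!B <-> (A || A))) = 1 || 1/2 = 1
(((A -> A) || (B <-> A)) || (((B || B) -> A) || B)) <-> ((A -> B) || (((B -> A) <-> B) <-> (!B <-> (A || A)))) = 1 <-> 1 = 1
((((B || B) <-> ((B || A) -> (A <-> A))) <-> (B <-> A)) <-> (((B -> A) -> !A) -> (!B <-> !A))) <-> ((((A -> A) || (B <-> A)) || (((B || B) -> A) || B)) <-> ((A -> B) || (((B -> A) <-> B) <-> (!B <-> (A || A))))) = 1/2 <-> 1 = 1/2

1/2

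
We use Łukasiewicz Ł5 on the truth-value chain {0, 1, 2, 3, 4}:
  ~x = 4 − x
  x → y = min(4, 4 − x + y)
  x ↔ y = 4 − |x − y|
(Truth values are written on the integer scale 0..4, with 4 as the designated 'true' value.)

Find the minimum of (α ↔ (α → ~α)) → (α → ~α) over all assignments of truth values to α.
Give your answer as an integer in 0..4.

Take α = 3:
~α = ~3 = 1
α → ~α = 3 → 1 = 2
α ↔ (α → ~α) = 3 ↔ 2 = 3
~α = ~3 = 1
α → ~α = 3 → 1 = 2
(α ↔ (α → ~α)) → (α → ~α) = 3 → 2 = 3
No assignment yields a value below 3, so this is the minimum.

3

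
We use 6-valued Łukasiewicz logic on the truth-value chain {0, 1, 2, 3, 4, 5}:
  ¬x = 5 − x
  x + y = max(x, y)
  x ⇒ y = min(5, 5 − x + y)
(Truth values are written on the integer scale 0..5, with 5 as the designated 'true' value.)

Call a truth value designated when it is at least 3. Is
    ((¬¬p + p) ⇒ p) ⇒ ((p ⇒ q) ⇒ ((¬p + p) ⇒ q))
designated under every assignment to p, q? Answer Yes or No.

No

Counterexample: take p = 0, q = 0.
¬p = ¬0 = 5
¬¬p = ¬5 = 0
¬¬p + p = 0 + 0 = 0
(¬¬p + p) ⇒ p = 0 ⇒ 0 = 5
p ⇒ q = 0 ⇒ 0 = 5
¬p = ¬0 = 5
¬p + p = 5 + 0 = 5
(¬p + p) ⇒ q = 5 ⇒ 0 = 0
(p ⇒ q) ⇒ ((¬p + p) ⇒ q) = 5 ⇒ 0 = 0
((¬¬p + p) ⇒ p) ⇒ ((p ⇒ q) ⇒ ((¬p + p) ⇒ q)) = 5 ⇒ 0 = 0
This gives 0, which is below 3.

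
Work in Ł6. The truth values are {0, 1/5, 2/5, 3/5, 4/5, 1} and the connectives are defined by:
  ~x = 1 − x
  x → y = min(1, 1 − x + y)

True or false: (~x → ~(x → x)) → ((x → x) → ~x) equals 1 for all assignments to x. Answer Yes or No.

Counterexample: take x = 3/5.
~x = ~3/5 = 2/5
x → x = 3/5 → 3/5 = 1
~(x → x) = ~1 = 0
~x → ~(x → x) = 2/5 → 0 = 3/5
x → x = 3/5 → 3/5 = 1
~x = ~3/5 = 2/5
(x → x) → ~x = 1 → 2/5 = 2/5
(~x → ~(x → x)) → ((x → x) → ~x) = 3/5 → 2/5 = 4/5
This gives 4/5 ≠ 1.

No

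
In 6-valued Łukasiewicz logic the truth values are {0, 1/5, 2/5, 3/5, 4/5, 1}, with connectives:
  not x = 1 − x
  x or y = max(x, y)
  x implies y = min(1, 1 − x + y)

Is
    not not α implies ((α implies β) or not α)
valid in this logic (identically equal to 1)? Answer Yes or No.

Counterexample: take α = 3/5, β = 0.
not α = not 3/5 = 2/5
not not α = not 2/5 = 3/5
α implies β = 3/5 implies 0 = 2/5
not α = not 3/5 = 2/5
(α implies β) or not α = 2/5 or 2/5 = 2/5
not not α implies ((α implies β) or not α) = 3/5 implies 2/5 = 4/5
This gives 4/5 ≠ 1.

No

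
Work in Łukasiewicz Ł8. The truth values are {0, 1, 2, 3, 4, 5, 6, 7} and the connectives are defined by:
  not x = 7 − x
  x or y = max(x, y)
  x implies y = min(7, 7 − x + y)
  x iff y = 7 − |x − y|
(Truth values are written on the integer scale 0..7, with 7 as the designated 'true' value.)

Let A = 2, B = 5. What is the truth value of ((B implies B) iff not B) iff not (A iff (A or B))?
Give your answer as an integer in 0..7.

B implies B = 5 implies 5 = 7
not B = not 5 = 2
(B implies B) iff not B = 7 iff 2 = 2
A or B = 2 or 5 = 5
A iff (A or B) = 2 iff 5 = 4
not (A iff (A or B)) = not 4 = 3
((B implies B) iff not B) iff not (A iff (A or B)) = 2 iff 3 = 6

6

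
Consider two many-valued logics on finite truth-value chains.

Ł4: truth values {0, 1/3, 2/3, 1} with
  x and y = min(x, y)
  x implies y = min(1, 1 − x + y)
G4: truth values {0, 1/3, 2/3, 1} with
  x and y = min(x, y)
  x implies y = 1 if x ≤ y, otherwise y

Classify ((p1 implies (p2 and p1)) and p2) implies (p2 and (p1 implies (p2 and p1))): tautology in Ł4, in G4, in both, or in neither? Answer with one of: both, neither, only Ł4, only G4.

In Ł4: every assignment gives 1 — tautology.
In G4: every assignment gives 1 — tautology.

both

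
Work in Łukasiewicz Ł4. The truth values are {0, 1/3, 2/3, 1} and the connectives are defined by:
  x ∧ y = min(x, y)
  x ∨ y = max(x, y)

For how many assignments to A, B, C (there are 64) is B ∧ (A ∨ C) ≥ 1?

value 1: 7 assignments (counts)
value 2/3: 17 assignments
value 1/3: 21 assignments
value 0: 19 assignments
So 7 of the 64 assignments meet the threshold.

7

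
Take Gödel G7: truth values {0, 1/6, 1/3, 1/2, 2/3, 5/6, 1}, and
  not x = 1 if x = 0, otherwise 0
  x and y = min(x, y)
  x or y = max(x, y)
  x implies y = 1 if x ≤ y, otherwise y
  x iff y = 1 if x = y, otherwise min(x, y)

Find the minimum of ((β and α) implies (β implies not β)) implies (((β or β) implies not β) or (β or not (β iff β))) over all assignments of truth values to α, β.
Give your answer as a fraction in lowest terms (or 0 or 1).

1/6

Take α = 0, β = 1/6:
β and α = 1/6 and 0 = 0
not β = not 1/6 = 0
β implies not β = 1/6 implies 0 = 0
(β and α) implies (β implies not β) = 0 implies 0 = 1
β or β = 1/6 or 1/6 = 1/6
not β = not 1/6 = 0
(β or β) implies not β = 1/6 implies 0 = 0
β iff β = 1/6 iff 1/6 = 1
not (β iff β) = not 1 = 0
β or not (β iff β) = 1/6 or 0 = 1/6
((β or β) implies not β) or (β or not (β iff β)) = 0 or 1/6 = 1/6
((β and α) implies (β implies not β)) implies (((β or β) implies not β) or (β or not (β iff β))) = 1 implies 1/6 = 1/6
No assignment yields a value below 1/6, so this is the minimum.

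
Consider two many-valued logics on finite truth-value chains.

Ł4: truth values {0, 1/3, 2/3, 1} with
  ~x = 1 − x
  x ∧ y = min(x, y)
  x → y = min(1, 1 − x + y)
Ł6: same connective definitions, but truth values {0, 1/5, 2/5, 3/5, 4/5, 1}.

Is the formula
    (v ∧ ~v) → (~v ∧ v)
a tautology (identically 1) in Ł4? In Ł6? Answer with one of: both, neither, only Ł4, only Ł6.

both

In Ł4: every assignment gives 1 — tautology.
In Ł6: every assignment gives 1 — tautology.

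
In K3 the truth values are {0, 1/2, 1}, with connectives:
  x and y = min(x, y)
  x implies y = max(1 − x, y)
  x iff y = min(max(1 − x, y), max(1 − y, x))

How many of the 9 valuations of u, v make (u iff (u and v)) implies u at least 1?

3

u = 0, v = 0 ↦ 0  <
u = 0, v = 1/2 ↦ 0  <
u = 0, v = 1 ↦ 0  <
u = 1/2, v = 0 ↦ 1/2  <
u = 1/2, v = 1/2 ↦ 1/2  <
u = 1/2, v = 1 ↦ 1/2  <
u = 1, v = 0 ↦ 1  ≥
u = 1, v = 1/2 ↦ 1  ≥
u = 1, v = 1 ↦ 1  ≥
So 3 of the 9 assignments meet the threshold.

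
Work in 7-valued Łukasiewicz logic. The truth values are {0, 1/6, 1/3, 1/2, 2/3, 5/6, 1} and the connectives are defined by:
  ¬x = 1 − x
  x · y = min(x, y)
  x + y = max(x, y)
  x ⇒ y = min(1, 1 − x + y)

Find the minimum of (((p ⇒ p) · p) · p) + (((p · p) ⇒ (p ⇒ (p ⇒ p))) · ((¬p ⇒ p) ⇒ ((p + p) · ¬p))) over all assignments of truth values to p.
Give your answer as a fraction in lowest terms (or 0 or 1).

1/2

Take p = 1/2:
p ⇒ p = 1/2 ⇒ 1/2 = 1
(p ⇒ p) · p = 1 · 1/2 = 1/2
((p ⇒ p) · p) · p = 1/2 · 1/2 = 1/2
p · p = 1/2 · 1/2 = 1/2
p ⇒ p = 1/2 ⇒ 1/2 = 1
p ⇒ (p ⇒ p) = 1/2 ⇒ 1 = 1
(p · p) ⇒ (p ⇒ (p ⇒ p)) = 1/2 ⇒ 1 = 1
¬p = ¬1/2 = 1/2
¬p ⇒ p = 1/2 ⇒ 1/2 = 1
p + p = 1/2 + 1/2 = 1/2
¬p = ¬1/2 = 1/2
(p + p) · ¬p = 1/2 · 1/2 = 1/2
(¬p ⇒ p) ⇒ ((p + p) · ¬p) = 1 ⇒ 1/2 = 1/2
((p · p) ⇒ (p ⇒ (p ⇒ p))) · ((¬p ⇒ p) ⇒ ((p + p) · ¬p)) = 1 · 1/2 = 1/2
(((p ⇒ p) · p) · p) + (((p · p) ⇒ (p ⇒ (p ⇒ p))) · ((¬p ⇒ p) ⇒ ((p + p) · ¬p))) = 1/2 + 1/2 = 1/2
No assignment yields a value below 1/2, so this is the minimum.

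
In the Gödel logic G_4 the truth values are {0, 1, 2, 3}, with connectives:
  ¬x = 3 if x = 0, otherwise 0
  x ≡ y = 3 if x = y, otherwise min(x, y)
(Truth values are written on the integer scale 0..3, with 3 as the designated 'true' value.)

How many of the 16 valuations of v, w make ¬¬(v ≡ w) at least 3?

v = 0, w = 0 ↦ 3  ≥
v = 0, w = 1 ↦ 0  <
v = 0, w = 2 ↦ 0  <
v = 0, w = 3 ↦ 0  <
v = 1, w = 0 ↦ 0  <
v = 1, w = 1 ↦ 3  ≥
v = 1, w = 2 ↦ 3  ≥
v = 1, w = 3 ↦ 3  ≥
v = 2, w = 0 ↦ 0  <
v = 2, w = 1 ↦ 3  ≥
v = 2, w = 2 ↦ 3  ≥
v = 2, w = 3 ↦ 3  ≥
v = 3, w = 0 ↦ 0  <
v = 3, w = 1 ↦ 3  ≥
v = 3, w = 2 ↦ 3  ≥
v = 3, w = 3 ↦ 3  ≥
So 10 of the 16 assignments meet the threshold.

10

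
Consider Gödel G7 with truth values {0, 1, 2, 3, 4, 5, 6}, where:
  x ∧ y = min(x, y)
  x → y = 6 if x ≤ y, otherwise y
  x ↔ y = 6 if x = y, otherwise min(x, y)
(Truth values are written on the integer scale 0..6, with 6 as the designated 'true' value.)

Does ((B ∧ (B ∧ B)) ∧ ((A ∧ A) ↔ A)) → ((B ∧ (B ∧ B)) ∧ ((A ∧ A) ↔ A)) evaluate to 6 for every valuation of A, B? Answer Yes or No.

Yes

At A = 2, B = 3, for instance:
B ∧ B = 3 ∧ 3 = 3
B ∧ (B ∧ B) = 3 ∧ 3 = 3
A ∧ A = 2 ∧ 2 = 2
(A ∧ A) ↔ A = 2 ↔ 2 = 6
(B ∧ (B ∧ B)) ∧ ((A ∧ A) ↔ A) = 3 ∧ 6 = 3
((B ∧ (B ∧ B)) ∧ ((A ∧ A) ↔ A)) → ((B ∧ (B ∧ B)) ∧ ((A ∧ A) ↔ A)) = 3 → 3 = 6
and checking the remaining 48 assignments likewise gives ≥ 6 in every case.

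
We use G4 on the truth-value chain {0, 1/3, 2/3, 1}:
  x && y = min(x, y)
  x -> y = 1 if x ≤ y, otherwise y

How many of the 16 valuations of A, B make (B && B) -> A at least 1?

A = 0, B = 0 ↦ 1  ≥
A = 0, B = 1/3 ↦ 0  <
A = 0, B = 2/3 ↦ 0  <
A = 0, B = 1 ↦ 0  <
A = 1/3, B = 0 ↦ 1  ≥
A = 1/3, B = 1/3 ↦ 1  ≥
A = 1/3, B = 2/3 ↦ 1/3  <
A = 1/3, B = 1 ↦ 1/3  <
A = 2/3, B = 0 ↦ 1  ≥
A = 2/3, B = 1/3 ↦ 1  ≥
A = 2/3, B = 2/3 ↦ 1  ≥
A = 2/3, B = 1 ↦ 2/3  <
A = 1, B = 0 ↦ 1  ≥
A = 1, B = 1/3 ↦ 1  ≥
A = 1, B = 2/3 ↦ 1  ≥
A = 1, B = 1 ↦ 1  ≥
So 10 of the 16 assignments meet the threshold.

10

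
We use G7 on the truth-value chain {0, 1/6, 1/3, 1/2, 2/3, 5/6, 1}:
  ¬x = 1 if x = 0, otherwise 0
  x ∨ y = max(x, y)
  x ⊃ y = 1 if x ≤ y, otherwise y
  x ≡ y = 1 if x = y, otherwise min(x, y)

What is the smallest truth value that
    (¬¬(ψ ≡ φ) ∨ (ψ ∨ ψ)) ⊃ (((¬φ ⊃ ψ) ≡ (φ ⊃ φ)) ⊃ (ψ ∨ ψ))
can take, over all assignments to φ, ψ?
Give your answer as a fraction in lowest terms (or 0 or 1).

Take φ = 1/6, ψ = 1/6:
ψ ≡ φ = 1/6 ≡ 1/6 = 1
¬(ψ ≡ φ) = ¬1 = 0
¬¬(ψ ≡ φ) = ¬0 = 1
ψ ∨ ψ = 1/6 ∨ 1/6 = 1/6
¬¬(ψ ≡ φ) ∨ (ψ ∨ ψ) = 1 ∨ 1/6 = 1
¬φ = ¬1/6 = 0
¬φ ⊃ ψ = 0 ⊃ 1/6 = 1
φ ⊃ φ = 1/6 ⊃ 1/6 = 1
(¬φ ⊃ ψ) ≡ (φ ⊃ φ) = 1 ≡ 1 = 1
ψ ∨ ψ = 1/6 ∨ 1/6 = 1/6
((¬φ ⊃ ψ) ≡ (φ ⊃ φ)) ⊃ (ψ ∨ ψ) = 1 ⊃ 1/6 = 1/6
(¬¬(ψ ≡ φ) ∨ (ψ ∨ ψ)) ⊃ (((¬φ ⊃ ψ) ≡ (φ ⊃ φ)) ⊃ (ψ ∨ ψ)) = 1 ⊃ 1/6 = 1/6
No assignment yields a value below 1/6, so this is the minimum.

1/6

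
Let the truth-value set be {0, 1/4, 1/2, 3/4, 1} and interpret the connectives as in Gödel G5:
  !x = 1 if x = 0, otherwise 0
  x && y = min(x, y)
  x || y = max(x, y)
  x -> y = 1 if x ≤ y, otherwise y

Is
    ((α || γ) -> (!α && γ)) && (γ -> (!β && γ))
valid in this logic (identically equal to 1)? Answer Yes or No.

Counterexample: take α = 0, β = 1/4, γ = 1/4.
α || γ = 0 || 1/4 = 1/4
!α = !0 = 1
!α && γ = 1 && 1/4 = 1/4
(α || γ) -> (!α && γ) = 1/4 -> 1/4 = 1
!β = !1/4 = 0
!β && γ = 0 && 1/4 = 0
γ -> (!β && γ) = 1/4 -> 0 = 0
((α || γ) -> (!α && γ)) && (γ -> (!β && γ)) = 1 && 0 = 0
This gives 0 ≠ 1.

No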